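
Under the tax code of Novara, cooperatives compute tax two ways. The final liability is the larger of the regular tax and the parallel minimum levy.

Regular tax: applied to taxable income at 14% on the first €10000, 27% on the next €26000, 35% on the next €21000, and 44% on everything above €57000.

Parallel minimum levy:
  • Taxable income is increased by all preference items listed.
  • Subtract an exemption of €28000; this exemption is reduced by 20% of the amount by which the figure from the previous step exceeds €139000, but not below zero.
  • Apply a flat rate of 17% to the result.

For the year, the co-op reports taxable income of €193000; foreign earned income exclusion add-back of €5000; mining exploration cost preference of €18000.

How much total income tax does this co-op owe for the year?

€75610

Regular tax:
  €10000 × 14% = €1400
  €26000 × 27% = €7020
  €21000 × 35% = €7350
  €136000 × 44% = €59840
  → €75610

Parallel minimum levy:
  Adjusted income: €193000 + €5000 + €18000 = €216000
  Exemption: €28000 − 20% × (€216000 − €139000) = €28000 − €15400 = €12600
  Base: €216000 − €12600 = €203400
  €203400 × 17% = €34578

€75610 > €34578, so the regular tax governs.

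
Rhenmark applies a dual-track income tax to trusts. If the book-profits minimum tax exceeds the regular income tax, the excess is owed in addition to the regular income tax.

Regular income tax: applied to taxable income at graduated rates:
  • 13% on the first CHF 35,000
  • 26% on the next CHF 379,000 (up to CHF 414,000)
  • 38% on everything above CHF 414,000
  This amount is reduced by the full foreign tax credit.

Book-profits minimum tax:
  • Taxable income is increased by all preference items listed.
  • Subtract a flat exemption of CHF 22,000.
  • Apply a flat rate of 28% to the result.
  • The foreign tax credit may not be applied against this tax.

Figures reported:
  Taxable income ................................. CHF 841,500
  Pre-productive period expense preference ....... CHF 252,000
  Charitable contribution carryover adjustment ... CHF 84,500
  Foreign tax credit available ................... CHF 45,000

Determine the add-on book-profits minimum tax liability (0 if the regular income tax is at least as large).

CHF 103,140

Regular income tax:
  CHF 35,000 × 13% = CHF 4,550
  CHF 379,000 × 26% = CHF 98,540
  CHF 427,500 × 38% = CHF 162,450
  → CHF 265,540
  Less foreign tax credit CHF 45,000 → CHF 220,540

Book-profits minimum tax:
  Adjusted income: CHF 841,500 + CHF 252,000 + CHF 84,500 = CHF 1,178,000
  Less exemption CHF 22,000 → base CHF 1,156,000
  CHF 1,156,000 × 28% = CHF 323,680

Excess of book-profits minimum tax over regular income tax: CHF 323,680 − CHF 220,540 = CHF 103,140.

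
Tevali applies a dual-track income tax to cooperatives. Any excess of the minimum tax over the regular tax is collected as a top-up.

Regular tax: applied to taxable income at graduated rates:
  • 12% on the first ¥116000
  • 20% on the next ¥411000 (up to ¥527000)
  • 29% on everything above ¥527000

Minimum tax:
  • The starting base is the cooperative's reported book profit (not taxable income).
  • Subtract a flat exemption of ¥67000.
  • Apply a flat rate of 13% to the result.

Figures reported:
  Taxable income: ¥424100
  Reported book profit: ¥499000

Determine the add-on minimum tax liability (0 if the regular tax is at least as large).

Regular tax:
  ¥116000 × 12% = ¥13920
  ¥308100 × 20% = ¥61620
  → ¥75540

Minimum tax:
  Base (reported book profit): ¥499000
  Less exemption ¥67000 → base ¥432000
  ¥432000 × 13% = ¥56160

¥56160 ≤ ¥75540, so no add-on is due.

¥0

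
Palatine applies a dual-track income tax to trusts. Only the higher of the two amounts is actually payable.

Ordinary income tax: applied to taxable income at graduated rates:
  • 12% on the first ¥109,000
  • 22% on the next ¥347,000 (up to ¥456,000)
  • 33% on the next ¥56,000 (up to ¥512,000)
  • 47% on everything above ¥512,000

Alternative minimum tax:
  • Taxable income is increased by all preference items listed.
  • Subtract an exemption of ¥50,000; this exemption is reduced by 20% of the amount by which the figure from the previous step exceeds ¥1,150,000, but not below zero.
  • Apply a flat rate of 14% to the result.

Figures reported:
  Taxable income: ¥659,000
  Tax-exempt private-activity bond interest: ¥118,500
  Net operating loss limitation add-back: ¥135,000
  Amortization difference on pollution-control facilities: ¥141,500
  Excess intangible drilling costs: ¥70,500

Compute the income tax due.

Alternative minimum tax:
  Adjusted income: ¥659,000 + ¥118,500 + ¥135,000 + ¥141,500 + ¥70,500 = ¥1,124,500
  Exemption: ¥1,124,500 ≤ ¥1,150,000, so full ¥50,000 applies
  Base: ¥1,124,500 − ¥50,000 = ¥1,074,500
  ¥1,074,500 × 14% = ¥150,430

Ordinary income tax:
  ¥109,000 × 12% = ¥13,080
  ¥347,000 × 22% = ¥76,340
  ¥56,000 × 33% = ¥18,480
  ¥147,000 × 47% = ¥69,090
  → ¥176,990

¥176,990 > ¥150,430, so the ordinary income tax governs.

¥176,990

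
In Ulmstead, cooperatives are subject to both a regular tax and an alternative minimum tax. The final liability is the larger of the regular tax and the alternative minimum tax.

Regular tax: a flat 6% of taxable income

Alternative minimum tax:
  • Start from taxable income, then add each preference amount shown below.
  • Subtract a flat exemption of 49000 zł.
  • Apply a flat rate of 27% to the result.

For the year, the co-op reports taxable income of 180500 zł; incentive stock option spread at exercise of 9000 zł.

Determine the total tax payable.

37935 zł

Alternative minimum tax:
  Adjusted income: 180500 zł + 9000 zł = 189500 zł
  Less exemption 49000 zł → base 140500 zł
  140500 zł × 27% = 37935 zł

Regular tax:
  180500 zł × 6% = 10830 zł

37935 zł > 10830 zł, so the alternative minimum tax is the binding amount.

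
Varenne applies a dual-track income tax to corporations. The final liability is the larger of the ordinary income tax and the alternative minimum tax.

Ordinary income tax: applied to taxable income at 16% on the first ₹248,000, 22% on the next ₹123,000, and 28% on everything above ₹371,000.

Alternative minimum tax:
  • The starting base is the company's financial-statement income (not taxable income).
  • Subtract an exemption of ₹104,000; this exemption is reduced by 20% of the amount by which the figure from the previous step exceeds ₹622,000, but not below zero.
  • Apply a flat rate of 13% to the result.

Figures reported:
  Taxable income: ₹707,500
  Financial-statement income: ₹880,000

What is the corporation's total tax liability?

Alternative minimum tax:
  Base (financial-statement income): ₹880,000
  Exemption: ₹104,000 − 20% × (₹880,000 − ₹622,000) = ₹104,000 − ₹51,600 = ₹52,400
  Base: ₹880,000 − ₹52,400 = ₹827,600
  ₹827,600 × 13% = ₹107,588

Ordinary income tax:
  ₹248,000 × 16% = ₹39,680
  ₹123,000 × 22% = ₹27,060
  ₹336,500 × 28% = ₹94,220
  → ₹160,960

₹160,960 > ₹107,588, so the ordinary income tax governs.

₹160,960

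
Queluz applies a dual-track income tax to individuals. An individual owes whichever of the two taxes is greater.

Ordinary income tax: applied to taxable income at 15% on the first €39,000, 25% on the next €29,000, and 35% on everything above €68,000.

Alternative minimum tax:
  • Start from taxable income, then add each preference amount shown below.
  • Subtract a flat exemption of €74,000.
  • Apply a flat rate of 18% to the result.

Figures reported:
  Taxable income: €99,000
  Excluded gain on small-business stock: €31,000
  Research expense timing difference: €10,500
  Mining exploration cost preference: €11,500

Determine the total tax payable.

Ordinary income tax:
  €39,000 × 15% = €5,850
  €29,000 × 25% = €7,250
  €31,000 × 35% = €10,850
  → €23,950

Alternative minimum tax:
  Adjusted income: €99,000 + €31,000 + €10,500 + €11,500 = €152,000
  Less exemption €74,000 → base €78,000
  €78,000 × 18% = €14,040

€23,950 > €14,040, so the ordinary income tax governs.

€23,950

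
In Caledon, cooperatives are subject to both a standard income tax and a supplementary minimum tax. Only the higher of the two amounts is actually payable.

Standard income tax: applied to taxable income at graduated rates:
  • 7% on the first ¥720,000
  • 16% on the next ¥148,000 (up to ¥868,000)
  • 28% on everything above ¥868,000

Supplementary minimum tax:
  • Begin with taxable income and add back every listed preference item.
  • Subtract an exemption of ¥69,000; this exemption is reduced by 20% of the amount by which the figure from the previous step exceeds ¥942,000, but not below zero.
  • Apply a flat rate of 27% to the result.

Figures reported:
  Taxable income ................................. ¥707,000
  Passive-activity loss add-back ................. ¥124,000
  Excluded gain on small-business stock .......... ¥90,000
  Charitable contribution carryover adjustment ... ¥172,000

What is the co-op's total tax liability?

Standard income tax:
  ¥707,000 × 7% = ¥49,490

Supplementary minimum tax:
  Adjusted income: ¥707,000 + ¥124,000 + ¥90,000 + ¥172,000 = ¥1,093,000
  Exemption: ¥69,000 − 20% × (¥1,093,000 − ¥942,000) = ¥69,000 − ¥30,200 = ¥38,800
  Base: ¥1,093,000 − ¥38,800 = ¥1,054,200
  ¥1,054,200 × 27% = ¥284,634

¥284,634 > ¥49,490, so the supplementary minimum tax is the binding amount.

¥284,634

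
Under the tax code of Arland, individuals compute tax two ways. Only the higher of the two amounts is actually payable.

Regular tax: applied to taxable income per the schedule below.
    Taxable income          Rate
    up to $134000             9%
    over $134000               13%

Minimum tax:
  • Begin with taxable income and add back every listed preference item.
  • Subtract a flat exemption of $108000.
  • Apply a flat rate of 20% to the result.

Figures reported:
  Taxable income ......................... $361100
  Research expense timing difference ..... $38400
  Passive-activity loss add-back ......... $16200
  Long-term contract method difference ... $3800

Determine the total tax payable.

$62300

Regular tax:
  $134000 × 9% = $12060
  $227100 × 13% = $29523
  → $41583

Minimum tax:
  Adjusted income: $361100 + $38400 + $16200 + $3800 = $419500
  Less exemption $108000 → base $311500
  $311500 × 20% = $62300

$62300 > $41583, so the minimum tax is the binding amount.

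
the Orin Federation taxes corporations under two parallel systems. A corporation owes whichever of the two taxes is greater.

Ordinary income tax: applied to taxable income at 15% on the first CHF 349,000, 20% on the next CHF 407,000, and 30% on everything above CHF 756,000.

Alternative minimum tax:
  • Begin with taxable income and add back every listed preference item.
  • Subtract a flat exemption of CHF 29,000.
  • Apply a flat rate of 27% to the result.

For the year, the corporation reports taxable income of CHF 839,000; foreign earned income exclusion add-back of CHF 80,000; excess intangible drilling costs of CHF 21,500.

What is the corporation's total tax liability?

CHF 246,105

Ordinary income tax:
  CHF 349,000 × 15% = CHF 52,350
  CHF 407,000 × 20% = CHF 81,400
  CHF 83,000 × 30% = CHF 24,900
  → CHF 158,650

Alternative minimum tax:
  Adjusted income: CHF 839,000 + CHF 80,000 + CHF 21,500 = CHF 940,500
  Less exemption CHF 29,000 → base CHF 911,500
  CHF 911,500 × 27% = CHF 246,105

CHF 246,105 > CHF 158,650, so the alternative minimum tax is the binding amount.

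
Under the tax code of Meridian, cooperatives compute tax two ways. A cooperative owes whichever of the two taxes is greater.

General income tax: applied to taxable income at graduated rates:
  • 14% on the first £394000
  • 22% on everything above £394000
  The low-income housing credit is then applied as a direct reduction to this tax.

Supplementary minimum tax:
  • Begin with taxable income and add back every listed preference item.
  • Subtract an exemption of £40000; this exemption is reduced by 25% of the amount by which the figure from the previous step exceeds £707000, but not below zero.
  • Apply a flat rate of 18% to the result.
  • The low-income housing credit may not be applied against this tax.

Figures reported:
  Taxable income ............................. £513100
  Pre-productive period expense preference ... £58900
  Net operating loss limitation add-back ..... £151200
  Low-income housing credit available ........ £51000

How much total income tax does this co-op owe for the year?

Supplementary minimum tax:
  Adjusted income: £513100 + £58900 + £151200 = £723200
  Exemption: £40000 − 25% × (£723200 − £707000) = £40000 − £4050 = £35950
  Base: £723200 − £35950 = £687250
  £687250 × 18% = £123705

General income tax:
  £394000 × 14% = £55160
  £119100 × 22% = £26202
  → £81362
  Less low-income housing credit £51000 → £30362

£123705 > £30362, so the supplementary minimum tax is the binding amount.

£123705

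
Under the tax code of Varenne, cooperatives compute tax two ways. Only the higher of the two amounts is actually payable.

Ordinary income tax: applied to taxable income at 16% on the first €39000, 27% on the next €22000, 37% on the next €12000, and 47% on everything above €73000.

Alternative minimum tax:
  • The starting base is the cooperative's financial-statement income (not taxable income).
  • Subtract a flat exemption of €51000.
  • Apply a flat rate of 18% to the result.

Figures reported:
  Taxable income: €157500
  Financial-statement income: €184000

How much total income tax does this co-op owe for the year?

Alternative minimum tax:
  Base (financial-statement income): €184000
  Less exemption €51000 → base €133000
  €133000 × 18% = €23940

Ordinary income tax:
  €39000 × 16% = €6240
  €22000 × 27% = €5940
  €12000 × 37% = €4440
  €84500 × 47% = €39715
  → €56335

€56335 > €23940, so the ordinary income tax governs.

€56335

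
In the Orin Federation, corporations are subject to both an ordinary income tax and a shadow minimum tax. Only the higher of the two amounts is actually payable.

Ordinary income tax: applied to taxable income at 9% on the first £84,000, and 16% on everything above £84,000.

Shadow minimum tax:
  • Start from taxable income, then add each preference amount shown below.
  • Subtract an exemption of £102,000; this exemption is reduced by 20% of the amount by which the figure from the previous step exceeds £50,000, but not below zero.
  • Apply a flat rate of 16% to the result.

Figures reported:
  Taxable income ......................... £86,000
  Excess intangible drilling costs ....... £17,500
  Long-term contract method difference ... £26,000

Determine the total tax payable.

£7,880

Ordinary income tax:
  £84,000 × 9% = £7,560
  £2,000 × 16% = £320
  → £7,880

Shadow minimum tax:
  Adjusted income: £86,000 + £17,500 + £26,000 = £129,500
  Exemption: £102,000 − 20% × (£129,500 − £50,000) = £102,000 − £15,900 = £86,100
  Base: £129,500 − £86,100 = £43,400
  £43,400 × 16% = £6,944

£7,880 > £6,944, so the ordinary income tax governs.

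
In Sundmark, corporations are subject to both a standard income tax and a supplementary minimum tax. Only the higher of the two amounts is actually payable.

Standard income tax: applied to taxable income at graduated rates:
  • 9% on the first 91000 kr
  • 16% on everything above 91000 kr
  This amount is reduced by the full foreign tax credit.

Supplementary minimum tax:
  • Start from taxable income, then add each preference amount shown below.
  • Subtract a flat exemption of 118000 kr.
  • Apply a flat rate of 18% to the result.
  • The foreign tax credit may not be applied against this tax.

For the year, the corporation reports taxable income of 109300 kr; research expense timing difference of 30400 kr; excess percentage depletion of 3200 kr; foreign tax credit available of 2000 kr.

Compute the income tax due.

Supplementary minimum tax:
  Adjusted income: 109300 kr + 30400 kr + 3200 kr = 142900 kr
  Less exemption 118000 kr → base 24900 kr
  24900 kr × 18% = 4482 kr

Standard income tax:
  91000 kr × 9% = 8190 kr
  18300 kr × 16% = 2928 kr
  → 11118 kr
  Less foreign tax credit 2000 kr → 9118 kr

9118 kr > 4482 kr, so the standard income tax governs.

9118 kr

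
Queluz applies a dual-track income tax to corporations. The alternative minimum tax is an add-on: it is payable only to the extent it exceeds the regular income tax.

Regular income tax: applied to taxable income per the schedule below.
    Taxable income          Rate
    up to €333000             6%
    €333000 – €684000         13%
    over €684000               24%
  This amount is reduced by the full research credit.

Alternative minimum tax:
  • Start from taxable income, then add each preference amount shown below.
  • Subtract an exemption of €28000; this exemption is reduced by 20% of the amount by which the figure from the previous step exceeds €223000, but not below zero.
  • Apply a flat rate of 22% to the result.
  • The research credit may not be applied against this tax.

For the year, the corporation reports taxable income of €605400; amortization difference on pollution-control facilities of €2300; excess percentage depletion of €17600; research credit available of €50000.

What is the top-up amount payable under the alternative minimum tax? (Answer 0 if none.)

Alternative minimum tax:
  Adjusted income: €605400 + €2300 + €17600 = €625300
  Exemption: 20% × (€625300 − €223000) = €80460 ≥ €28000, so the exemption is fully phased out
  Base: €625300 − €0 = €625300
  €625300 × 22% = €137566

Regular income tax:
  €333000 × 6% = €19980
  €272400 × 13% = €35412
  → €55392
  Less research credit €50000 → €5392

Excess of alternative minimum tax over regular income tax: €137566 − €5392 = €132174.

€132174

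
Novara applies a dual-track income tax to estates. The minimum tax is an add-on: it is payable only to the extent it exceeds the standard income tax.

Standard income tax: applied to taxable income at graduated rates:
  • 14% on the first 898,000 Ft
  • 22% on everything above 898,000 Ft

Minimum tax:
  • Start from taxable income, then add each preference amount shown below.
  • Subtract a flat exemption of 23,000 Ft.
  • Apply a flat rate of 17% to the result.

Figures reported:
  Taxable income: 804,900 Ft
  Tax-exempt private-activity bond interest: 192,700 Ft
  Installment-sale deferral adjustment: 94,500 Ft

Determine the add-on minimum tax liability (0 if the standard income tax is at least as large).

Minimum tax:
  Adjusted income: 804,900 Ft + 192,700 Ft + 94,500 Ft = 1,092,100 Ft
  Less exemption 23,000 Ft → base 1,069,100 Ft
  1,069,100 Ft × 17% = 181,747 Ft

Standard income tax:
  804,900 Ft × 14% = 112,686 Ft

Excess of minimum tax over standard income tax: 181,747 Ft − 112,686 Ft = 69,061 Ft.

69,061 Ft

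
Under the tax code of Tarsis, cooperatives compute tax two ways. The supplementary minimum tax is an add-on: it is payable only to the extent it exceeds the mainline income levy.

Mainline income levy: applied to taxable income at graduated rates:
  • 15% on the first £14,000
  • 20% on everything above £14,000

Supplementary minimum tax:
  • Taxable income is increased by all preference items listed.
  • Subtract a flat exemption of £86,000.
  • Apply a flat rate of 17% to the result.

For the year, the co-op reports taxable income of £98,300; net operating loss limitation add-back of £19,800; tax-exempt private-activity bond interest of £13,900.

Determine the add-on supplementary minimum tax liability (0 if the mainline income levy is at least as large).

£0

Mainline income levy:
  £14,000 × 15% = £2,100
  £84,300 × 20% = £16,860
  → £18,960

Supplementary minimum tax:
  Adjusted income: £98,300 + £19,800 + £13,900 = £132,000
  Less exemption £86,000 → base £46,000
  £46,000 × 17% = £7,820

£7,820 ≤ £18,960, so no add-on is due.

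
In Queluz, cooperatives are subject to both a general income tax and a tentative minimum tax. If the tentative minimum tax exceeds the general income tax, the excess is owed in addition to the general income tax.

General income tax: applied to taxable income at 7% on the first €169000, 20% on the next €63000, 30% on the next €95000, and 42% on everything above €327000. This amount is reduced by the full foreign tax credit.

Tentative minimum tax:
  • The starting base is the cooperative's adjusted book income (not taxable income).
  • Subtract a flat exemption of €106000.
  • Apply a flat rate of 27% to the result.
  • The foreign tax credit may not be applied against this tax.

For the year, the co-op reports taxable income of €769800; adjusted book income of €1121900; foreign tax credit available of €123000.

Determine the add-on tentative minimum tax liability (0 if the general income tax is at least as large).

€158387

Tentative minimum tax:
  Base (adjusted book income): €1121900
  Less exemption €106000 → base €1015900
  €1015900 × 27% = €274293

General income tax:
  €169000 × 7% = €11830
  €63000 × 20% = €12600
  €95000 × 30% = €28500
  €442800 × 42% = €185976
  → €238906
  Less foreign tax credit €123000 → €115906

Excess of tentative minimum tax over general income tax: €274293 − €115906 = €158387.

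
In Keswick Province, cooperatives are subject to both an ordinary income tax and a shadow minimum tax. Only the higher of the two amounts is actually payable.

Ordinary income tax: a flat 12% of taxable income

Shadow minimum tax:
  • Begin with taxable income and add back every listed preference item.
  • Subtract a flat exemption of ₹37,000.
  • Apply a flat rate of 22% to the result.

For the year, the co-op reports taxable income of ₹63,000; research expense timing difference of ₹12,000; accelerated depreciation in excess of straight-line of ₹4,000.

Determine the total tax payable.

₹9,240

Shadow minimum tax:
  Adjusted income: ₹63,000 + ₹12,000 + ₹4,000 = ₹79,000
  Less exemption ₹37,000 → base ₹42,000
  ₹42,000 × 22% = ₹9,240

Ordinary income tax:
  ₹63,000 × 12% = ₹7,560

₹9,240 > ₹7,560, so the shadow minimum tax is the binding amount.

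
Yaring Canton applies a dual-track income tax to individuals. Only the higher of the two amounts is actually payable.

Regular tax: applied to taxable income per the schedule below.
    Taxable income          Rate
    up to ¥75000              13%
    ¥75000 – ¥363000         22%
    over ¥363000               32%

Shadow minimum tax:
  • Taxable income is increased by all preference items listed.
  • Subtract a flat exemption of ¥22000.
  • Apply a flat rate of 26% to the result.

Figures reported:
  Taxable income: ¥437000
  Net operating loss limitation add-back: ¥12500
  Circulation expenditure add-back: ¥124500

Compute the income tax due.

Regular tax:
  ¥75000 × 13% = ¥9750
  ¥288000 × 22% = ¥63360
  ¥74000 × 32% = ¥23680
  → ¥96790

Shadow minimum tax:
  Adjusted income: ¥437000 + ¥12500 + ¥124500 = ¥574000
  Less exemption ¥22000 → base ¥552000
  ¥552000 × 26% = ¥143520

¥143520 > ¥96790, so the shadow minimum tax is the binding amount.

¥143520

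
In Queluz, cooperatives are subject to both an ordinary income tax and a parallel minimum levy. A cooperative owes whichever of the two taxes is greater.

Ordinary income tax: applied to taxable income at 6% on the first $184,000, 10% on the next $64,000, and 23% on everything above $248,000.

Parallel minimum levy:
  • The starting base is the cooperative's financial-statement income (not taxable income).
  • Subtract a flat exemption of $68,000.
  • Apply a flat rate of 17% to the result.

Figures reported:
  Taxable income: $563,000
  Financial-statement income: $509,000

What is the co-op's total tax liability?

Parallel minimum levy:
  Base (financial-statement income): $509,000
  Less exemption $68,000 → base $441,000
  $441,000 × 17% = $74,970

Ordinary income tax:
  $184,000 × 6% = $11,040
  $64,000 × 10% = $6,400
  $315,000 × 23% = $72,450
  → $89,890

$89,890 > $74,970, so the ordinary income tax governs.

$89,890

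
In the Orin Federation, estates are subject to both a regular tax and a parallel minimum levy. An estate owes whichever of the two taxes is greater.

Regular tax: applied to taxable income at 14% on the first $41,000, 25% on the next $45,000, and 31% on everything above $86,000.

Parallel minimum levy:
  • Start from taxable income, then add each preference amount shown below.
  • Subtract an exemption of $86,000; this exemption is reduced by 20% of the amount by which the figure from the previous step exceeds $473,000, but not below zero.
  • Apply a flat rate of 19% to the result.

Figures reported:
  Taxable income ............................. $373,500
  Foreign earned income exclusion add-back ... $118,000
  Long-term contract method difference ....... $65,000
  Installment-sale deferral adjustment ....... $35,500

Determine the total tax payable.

$106,115

Regular tax:
  $41,000 × 14% = $5,740
  $45,000 × 25% = $11,250
  $287,500 × 31% = $89,125
  → $106,115

Parallel minimum levy:
  Adjusted income: $373,500 + $118,000 + $65,000 + $35,500 = $592,000
  Exemption: $86,000 − 20% × ($592,000 − $473,000) = $86,000 − $23,800 = $62,200
  Base: $592,000 − $62,200 = $529,800
  $529,800 × 19% = $100,662

$106,115 > $100,662, so the regular tax governs.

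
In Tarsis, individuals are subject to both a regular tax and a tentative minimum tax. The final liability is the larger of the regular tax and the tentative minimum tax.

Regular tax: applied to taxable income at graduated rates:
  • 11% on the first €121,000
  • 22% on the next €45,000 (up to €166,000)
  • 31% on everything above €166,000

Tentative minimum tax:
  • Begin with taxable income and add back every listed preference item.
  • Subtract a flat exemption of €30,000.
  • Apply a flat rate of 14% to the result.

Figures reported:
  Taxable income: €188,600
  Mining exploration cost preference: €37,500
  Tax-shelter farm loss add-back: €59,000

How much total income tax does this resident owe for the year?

€35,714

Tentative minimum tax:
  Adjusted income: €188,600 + €37,500 + €59,000 = €285,100
  Less exemption €30,000 → base €255,100
  €255,100 × 14% = €35,714

Regular tax:
  €121,000 × 11% = €13,310
  €45,000 × 22% = €9,900
  €22,600 × 31% = €7,006
  → €30,216

€35,714 > €30,216, so the tentative minimum tax is the binding amount.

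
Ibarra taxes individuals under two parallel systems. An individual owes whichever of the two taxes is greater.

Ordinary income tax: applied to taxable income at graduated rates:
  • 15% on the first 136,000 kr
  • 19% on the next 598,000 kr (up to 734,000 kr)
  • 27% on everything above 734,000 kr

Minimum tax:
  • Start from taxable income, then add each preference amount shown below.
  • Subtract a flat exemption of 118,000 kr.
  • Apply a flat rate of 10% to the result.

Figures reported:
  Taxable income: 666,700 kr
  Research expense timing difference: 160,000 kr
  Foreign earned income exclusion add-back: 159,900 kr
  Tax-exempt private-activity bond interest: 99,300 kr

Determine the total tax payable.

121,233 kr

Ordinary income tax:
  136,000 kr × 15% = 20,400 kr
  530,700 kr × 19% = 100,833 kr
  → 121,233 kr

Minimum tax:
  Adjusted income: 666,700 kr + 160,000 kr + 159,900 kr + 99,300 kr = 1,085,900 kr
  Less exemption 118,000 kr → base 967,900 kr
  967,900 kr × 10% = 96,790 kr

121,233 kr > 96,790 kr, so the ordinary income tax governs.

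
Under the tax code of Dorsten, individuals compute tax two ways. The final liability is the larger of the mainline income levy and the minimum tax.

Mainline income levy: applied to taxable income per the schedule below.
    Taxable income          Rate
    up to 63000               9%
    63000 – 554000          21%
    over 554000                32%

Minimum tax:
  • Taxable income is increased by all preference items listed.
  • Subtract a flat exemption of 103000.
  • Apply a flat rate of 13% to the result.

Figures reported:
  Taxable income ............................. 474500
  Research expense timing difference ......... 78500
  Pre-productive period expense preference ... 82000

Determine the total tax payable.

92085

Mainline income levy:
  63000 × 9% = 5670
  411500 × 21% = 86415
  → 92085

Minimum tax:
  Adjusted income: 474500 + 78500 + 82000 = 635000
  Less exemption 103000 → base 532000
  532000 × 13% = 69160

92085 > 69160, so the mainline income levy governs.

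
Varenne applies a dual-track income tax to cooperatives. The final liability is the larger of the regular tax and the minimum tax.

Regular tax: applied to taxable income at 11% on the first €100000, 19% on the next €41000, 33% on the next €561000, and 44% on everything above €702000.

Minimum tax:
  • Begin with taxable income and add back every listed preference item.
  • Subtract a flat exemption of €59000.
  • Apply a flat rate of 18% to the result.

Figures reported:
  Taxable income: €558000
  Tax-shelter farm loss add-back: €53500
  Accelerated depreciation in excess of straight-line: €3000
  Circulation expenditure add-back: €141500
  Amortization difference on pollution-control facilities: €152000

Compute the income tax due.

Minimum tax:
  Adjusted income: €558000 + €53500 + €3000 + €141500 + €152000 = €908000
  Less exemption €59000 → base €849000
  €849000 × 18% = €152820

Regular tax:
  €100000 × 11% = €11000
  €41000 × 19% = €7790
  €417000 × 33% = €137610
  → €156400

€156400 > €152820, so the regular tax governs.

€156400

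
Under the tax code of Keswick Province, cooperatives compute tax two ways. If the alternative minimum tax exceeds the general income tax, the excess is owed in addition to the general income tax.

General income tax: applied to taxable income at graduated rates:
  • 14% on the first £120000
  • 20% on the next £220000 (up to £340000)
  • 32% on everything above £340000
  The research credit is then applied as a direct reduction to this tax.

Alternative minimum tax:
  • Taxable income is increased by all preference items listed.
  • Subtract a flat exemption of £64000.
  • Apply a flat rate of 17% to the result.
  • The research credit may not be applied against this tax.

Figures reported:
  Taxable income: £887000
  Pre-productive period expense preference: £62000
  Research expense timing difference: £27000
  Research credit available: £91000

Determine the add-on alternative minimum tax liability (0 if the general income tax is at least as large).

Alternative minimum tax:
  Adjusted income: £887000 + £62000 + £27000 = £976000
  Less exemption £64000 → base £912000
  £912000 × 17% = £155040

General income tax:
  £120000 × 14% = £16800
  £220000 × 20% = £44000
  £547000 × 32% = £175040
  → £235840
  Less research credit £91000 → £144840

Excess of alternative minimum tax over general income tax: £155040 − £144840 = £10200.

£10200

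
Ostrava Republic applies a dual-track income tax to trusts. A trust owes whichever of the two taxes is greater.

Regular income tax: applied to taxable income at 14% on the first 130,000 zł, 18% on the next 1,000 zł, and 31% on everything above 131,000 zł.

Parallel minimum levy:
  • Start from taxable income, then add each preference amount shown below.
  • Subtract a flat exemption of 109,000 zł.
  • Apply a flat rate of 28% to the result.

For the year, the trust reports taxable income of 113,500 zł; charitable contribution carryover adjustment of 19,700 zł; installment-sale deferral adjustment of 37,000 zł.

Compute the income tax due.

17,136 zł

Regular income tax:
  113,500 zł × 14% = 15,890 zł

Parallel minimum levy:
  Adjusted income: 113,500 zł + 19,700 zł + 37,000 zł = 170,200 zł
  Less exemption 109,000 zł → base 61,200 zł
  61,200 zł × 28% = 17,136 zł

17,136 zł > 15,890 zł, so the parallel minimum levy is the binding amount.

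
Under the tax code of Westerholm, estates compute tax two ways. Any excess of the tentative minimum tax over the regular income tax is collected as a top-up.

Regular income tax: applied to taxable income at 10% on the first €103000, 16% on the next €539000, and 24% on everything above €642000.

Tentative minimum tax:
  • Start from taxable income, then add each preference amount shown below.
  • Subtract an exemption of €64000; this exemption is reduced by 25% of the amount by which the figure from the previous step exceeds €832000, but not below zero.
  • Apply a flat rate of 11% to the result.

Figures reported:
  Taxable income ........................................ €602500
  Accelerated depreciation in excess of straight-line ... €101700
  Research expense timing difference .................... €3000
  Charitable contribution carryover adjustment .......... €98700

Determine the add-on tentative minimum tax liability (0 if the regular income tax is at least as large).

€0

Tentative minimum tax:
  Adjusted income: €602500 + €101700 + €3000 + €98700 = €805900
  Exemption: €805900 ≤ €832000, so full €64000 applies
  Base: €805900 − €64000 = €741900
  €741900 × 11% = €81609

Regular income tax:
  €103000 × 10% = €10300
  €499500 × 16% = €79920
  → €90220

€81609 ≤ €90220, so no add-on is due.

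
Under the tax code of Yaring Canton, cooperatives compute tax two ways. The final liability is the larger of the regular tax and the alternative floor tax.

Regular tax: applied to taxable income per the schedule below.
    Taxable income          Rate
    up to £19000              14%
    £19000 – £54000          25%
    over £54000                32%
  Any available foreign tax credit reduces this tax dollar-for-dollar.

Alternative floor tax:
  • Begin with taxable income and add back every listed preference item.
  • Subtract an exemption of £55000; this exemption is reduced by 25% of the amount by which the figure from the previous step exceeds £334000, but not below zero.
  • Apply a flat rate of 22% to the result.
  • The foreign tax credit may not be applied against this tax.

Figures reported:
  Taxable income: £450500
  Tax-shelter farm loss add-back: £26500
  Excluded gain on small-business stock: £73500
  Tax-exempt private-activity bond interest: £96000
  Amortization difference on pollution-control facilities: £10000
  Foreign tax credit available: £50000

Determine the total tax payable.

Alternative floor tax:
  Adjusted income: £450500 + £26500 + £73500 + £96000 + £10000 = £656500
  Exemption: 25% × (£656500 − £334000) = £80625 ≥ £55000, so the exemption is fully phased out
  Base: £656500 − £0 = £656500
  £656500 × 22% = £144430

Regular tax:
  £19000 × 14% = £2660
  £35000 × 25% = £8750
  £396500 × 32% = £126880
  → £138290
  Less foreign tax credit £50000 → £88290

£144430 > £88290, so the alternative floor tax is the binding amount.

£144430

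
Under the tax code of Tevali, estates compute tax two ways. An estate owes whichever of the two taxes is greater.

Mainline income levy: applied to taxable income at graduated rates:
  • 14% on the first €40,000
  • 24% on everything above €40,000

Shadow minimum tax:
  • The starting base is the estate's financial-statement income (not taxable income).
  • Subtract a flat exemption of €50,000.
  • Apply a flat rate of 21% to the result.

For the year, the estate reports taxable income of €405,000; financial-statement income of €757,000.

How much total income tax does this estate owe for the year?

Shadow minimum tax:
  Base (financial-statement income): €757,000
  Less exemption €50,000 → base €707,000
  €707,000 × 21% = €148,470

Mainline income levy:
  €40,000 × 14% = €5,600
  €365,000 × 24% = €87,600
  → €93,200

€148,470 > €93,200, so the shadow minimum tax is the binding amount.

€148,470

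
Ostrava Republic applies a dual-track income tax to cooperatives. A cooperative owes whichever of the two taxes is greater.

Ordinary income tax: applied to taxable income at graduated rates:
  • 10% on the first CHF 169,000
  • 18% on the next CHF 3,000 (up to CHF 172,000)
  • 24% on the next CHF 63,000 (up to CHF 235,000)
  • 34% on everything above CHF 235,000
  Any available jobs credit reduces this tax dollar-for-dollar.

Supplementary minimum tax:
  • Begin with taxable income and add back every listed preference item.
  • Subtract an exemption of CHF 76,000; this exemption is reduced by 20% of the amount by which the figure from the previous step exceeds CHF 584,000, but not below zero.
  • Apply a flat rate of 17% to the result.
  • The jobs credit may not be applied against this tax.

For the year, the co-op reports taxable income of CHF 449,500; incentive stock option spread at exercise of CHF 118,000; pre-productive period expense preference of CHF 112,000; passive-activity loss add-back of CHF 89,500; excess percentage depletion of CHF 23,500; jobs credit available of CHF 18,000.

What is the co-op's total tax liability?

CHF 128,894

Ordinary income tax:
  CHF 169,000 × 10% = CHF 16,900
  CHF 3,000 × 18% = CHF 540
  CHF 63,000 × 24% = CHF 15,120
  CHF 214,500 × 34% = CHF 72,930
  → CHF 105,490
  Less jobs credit CHF 18,000 → CHF 87,490

Supplementary minimum tax:
  Adjusted income: CHF 449,500 + CHF 118,000 + CHF 112,000 + CHF 89,500 + CHF 23,500 = CHF 792,500
  Exemption: CHF 76,000 − 20% × (CHF 792,500 − CHF 584,000) = CHF 76,000 − CHF 41,700 = CHF 34,300
  Base: CHF 792,500 − CHF 34,300 = CHF 758,200
  CHF 758,200 × 17% = CHF 128,894

CHF 128,894 > CHF 87,490, so the supplementary minimum tax is the binding amount.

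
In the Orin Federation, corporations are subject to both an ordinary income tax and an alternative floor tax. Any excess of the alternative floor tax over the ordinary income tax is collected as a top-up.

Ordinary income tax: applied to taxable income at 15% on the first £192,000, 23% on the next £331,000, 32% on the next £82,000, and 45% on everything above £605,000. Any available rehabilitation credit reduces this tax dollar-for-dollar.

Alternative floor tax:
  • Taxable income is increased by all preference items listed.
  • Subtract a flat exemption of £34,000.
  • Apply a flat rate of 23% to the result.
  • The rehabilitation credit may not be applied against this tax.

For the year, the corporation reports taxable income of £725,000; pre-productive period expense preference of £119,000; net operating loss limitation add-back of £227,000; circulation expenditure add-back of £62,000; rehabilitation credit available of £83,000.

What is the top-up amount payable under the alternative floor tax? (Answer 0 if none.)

Ordinary income tax:
  £192,000 × 15% = £28,800
  £331,000 × 23% = £76,130
  £82,000 × 32% = £26,240
  £120,000 × 45% = £54,000
  → £185,170
  Less rehabilitation credit £83,000 → £102,170

Alternative floor tax:
  Adjusted income: £725,000 + £119,000 + £227,000 + £62,000 = £1,133,000
  Less exemption £34,000 → base £1,099,000
  £1,099,000 × 23% = £252,770

Excess of alternative floor tax over ordinary income tax: £252,770 − £102,170 = £150,600.

£150,600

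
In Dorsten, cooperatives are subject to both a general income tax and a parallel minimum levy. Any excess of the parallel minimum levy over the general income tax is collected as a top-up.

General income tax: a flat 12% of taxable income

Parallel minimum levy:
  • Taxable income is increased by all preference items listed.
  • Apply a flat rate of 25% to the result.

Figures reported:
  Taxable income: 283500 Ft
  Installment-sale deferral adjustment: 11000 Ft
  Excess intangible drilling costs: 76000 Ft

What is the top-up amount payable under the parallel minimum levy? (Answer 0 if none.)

General income tax:
  283500 Ft × 12% = 34020 Ft

Parallel minimum levy:
  Adjusted income: 283500 Ft + 11000 Ft + 76000 Ft = 370500 Ft
  370500 Ft × 25% = 92625 Ft

Excess of parallel minimum levy over general income tax: 92625 Ft − 34020 Ft = 58605 Ft.

58605 Ft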